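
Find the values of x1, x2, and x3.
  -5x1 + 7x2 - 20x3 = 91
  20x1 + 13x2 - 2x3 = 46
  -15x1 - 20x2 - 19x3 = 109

Row-reduce the augmented matrix:
R1 ← R1 / (-5).
R2 ← R2 − 20·R1.
R3 ← R3 + 15·R1.
R2 ← R2 / (41).
R1 ← R1 + 7/5·R2.
R3 ← R3 + 41·R2.
R3 ← R3 / (-41).
R1 ← R1 − 6/5·R3.
R2 ← R2 + 2·R3.
Reading off the reduced rows gives x1 = 3, x2 = -2, x3 = -6.

x1 = 3, x2 = -2, x3 = -6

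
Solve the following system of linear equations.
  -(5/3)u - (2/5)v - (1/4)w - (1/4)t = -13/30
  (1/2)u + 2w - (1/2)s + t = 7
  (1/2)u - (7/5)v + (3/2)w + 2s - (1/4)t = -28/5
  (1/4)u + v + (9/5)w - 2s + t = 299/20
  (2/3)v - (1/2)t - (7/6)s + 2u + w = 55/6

u = -1, v = 4, w = 4, s = -3, t = -2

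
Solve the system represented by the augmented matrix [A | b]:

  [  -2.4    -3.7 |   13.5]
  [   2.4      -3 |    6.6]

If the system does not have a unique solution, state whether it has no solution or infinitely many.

Row-reduce the augmented matrix:
R1 ← R1 / (-12/5).
R2 ← R2 − 12/5·R1.
R2 ← R2 / (-67/10).
R1 ← R1 − 37/24·R2.
Reading off the reduced rows gives x_1 = -1, x_2 = -3.

x_1 = -1, x_2 = -3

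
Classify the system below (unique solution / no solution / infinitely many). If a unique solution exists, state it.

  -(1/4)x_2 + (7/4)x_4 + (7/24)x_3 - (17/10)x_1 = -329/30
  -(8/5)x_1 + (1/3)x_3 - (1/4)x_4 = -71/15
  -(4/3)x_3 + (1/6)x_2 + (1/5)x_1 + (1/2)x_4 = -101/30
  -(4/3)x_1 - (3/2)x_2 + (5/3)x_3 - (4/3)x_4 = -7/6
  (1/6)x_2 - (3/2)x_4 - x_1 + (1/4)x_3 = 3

no solution

Row-reduce:
R1 ← R1 / (-17/10).
R2 ← R2 + 8/5·R1.
R3 ← R3 − 1/5·R1.
R4 ← R4 + 4/3·R1.
R5 ← R5 + 1·R1.
R2 ← R2 / (4/17).
R1 ← R1 − 5/34·R2.
R3 ← R3 − 7/51·R2.
R4 ← R4 + 133/102·R2.
R5 ← R5 − 16/51·R2.
R3 ← R3 / (-4/3).
R1 ← R1 + 5/24·R3.
R2 ← R2 − 1/4·R3.
R4 ← R4 − 127/72·R3.
R4 ← R4 / (-16621/1536).
R1 ← R1 + 65/512·R4.
R2 ← R2 + 1977/256·R4.
R3 ← R3 + 87/64·R4.
Row 5 reduces to 0 = 2, a contradiction. The system is inconsistent.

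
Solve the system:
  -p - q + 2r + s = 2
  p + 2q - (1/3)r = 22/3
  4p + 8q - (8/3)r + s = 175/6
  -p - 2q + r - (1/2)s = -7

Row-reduce:
R1 ← R1 / (-1).
R2 ← R2 − 1·R1.
R3 ← R3 − 4·R1.
R4 ← R4 + 1·R1.
R1 ← R1 − 1·R2.
R3 ← R3 − 4·R2.
R4 ← R4 + 1·R2.
R3 ← R3 / (-4/3).
R1 ← R1 + 11/3·R3.
R2 ← R2 − 5/3·R3.
R4 ← R4 − 2/3·R3.
Row 4 reduces to 0 = 1/4, a contradiction. The system is inconsistent.

no solution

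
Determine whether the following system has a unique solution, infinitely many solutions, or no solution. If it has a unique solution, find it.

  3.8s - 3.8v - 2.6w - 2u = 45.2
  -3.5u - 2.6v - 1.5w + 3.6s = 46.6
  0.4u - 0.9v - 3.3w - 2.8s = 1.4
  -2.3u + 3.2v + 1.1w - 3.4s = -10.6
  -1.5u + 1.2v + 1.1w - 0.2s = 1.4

u = -6, v = -2, w = -4, s = 4

Row-reduce the augmented matrix:
R1 ← R1 / (-2).
R2 ← R2 + 7/2·R1.
R3 ← R3 − 2/5·R1.
R4 ← R4 + 23/10·R1.
R5 ← R5 + 3/2·R1.
R2 ← R2 / (81/20).
R1 ← R1 − 19/10·R2.
R3 ← R3 + 83/50·R2.
R4 ← R4 − 757/100·R2.
R5 ← R5 − 81/20·R2.
R3 ← R3 / (-5204/2025).
R1 ← R1 + 53/405·R3.
R2 ← R2 − 61/81·R3.
R4 ← R4 + 3262/2025·R3.
R4 ← R4 / (-177/26020).
R1 ← R1 + 3139/10408·R4.
R2 ← R2 + 17873/10408·R4.
R3 ← R3 − 13325/10408·R4.
R5 reduces to 0 = 0, so the extra equation is consistent.
Reading off the reduced rows gives u = -6, v = -2, w = -4, s = 4.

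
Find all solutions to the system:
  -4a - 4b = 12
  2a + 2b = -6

Row-reduce:
R1 ← R1 / (-4).
R2 ← R2 − 2·R1.
Rank is 1 with 2 unknowns, leaving b free.

infinitely many solutions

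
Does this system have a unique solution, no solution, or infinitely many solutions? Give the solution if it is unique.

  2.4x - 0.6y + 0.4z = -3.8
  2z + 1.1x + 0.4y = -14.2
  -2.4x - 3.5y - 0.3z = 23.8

Row-reduce the augmented matrix:
R1 ← R1 / (12/5).
R2 ← R2 − 11/10·R1.
R3 ← R3 + 12/5·R1.
R2 ← R2 / (27/40).
R1 ← R1 + 1/4·R2.
R3 ← R3 + 41/10·R2.
R3 ← R3 / (9019/810).
R1 ← R1 − 68/81·R3.
R2 ← R2 − 218/81·R3.
Reading off the reduced rows gives x = -2, y = -5, z = -5.

x = -2, y = -5, z = -5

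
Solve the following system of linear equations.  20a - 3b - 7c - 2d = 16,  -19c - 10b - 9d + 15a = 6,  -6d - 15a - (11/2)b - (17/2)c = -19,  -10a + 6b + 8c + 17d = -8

no solution

Row-reduce:
R1 ← R1 / (20).
R2 ← R2 − 15·R1.
R3 ← R3 + 15·R1.
R4 ← R4 + 10·R1.
R2 ← R2 / (-31/4).
R1 ← R1 + 3/20·R2.
R3 ← R3 + 31/4·R2.
R4 ← R4 − 9/2·R2.
Swap R3 and R4.
R3 ← R3 / (-108/31).
R1 ← R1 + 13/155·R3.
R2 ← R2 − 55/31·R3.
Row 4 reduces to 0 = -1, a contradiction. The system is inconsistent.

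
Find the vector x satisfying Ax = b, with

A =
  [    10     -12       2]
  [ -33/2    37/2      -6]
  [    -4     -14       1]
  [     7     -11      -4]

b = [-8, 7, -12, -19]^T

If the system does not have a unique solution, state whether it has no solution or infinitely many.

Row-reduce:
R1 ← R1 / (10).
R2 ← R2 + 33/2·R1.
R3 ← R3 + 4·R1.
R4 ← R4 − 7·R1.
R2 ← R2 / (-13/10).
R1 ← R1 + 6/5·R2.
R3 ← R3 + 94/5·R2.
R4 ← R4 + 13/5·R2.
R3 ← R3 / (531/13).
R1 ← R1 − 35/13·R3.
R2 ← R2 − 27/13·R3.
Row 4 reduces to 0 = -1, a contradiction. The system is inconsistent.

no solution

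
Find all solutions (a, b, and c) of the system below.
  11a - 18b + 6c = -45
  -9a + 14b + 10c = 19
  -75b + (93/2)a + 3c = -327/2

infinitely many solutions

Row-reduce:
R1 ← R1 / (11).
R2 ← R2 + 9·R1.
R3 ← R3 − 93/2·R1.
R2 ← R2 / (-8/11).
R1 ← R1 + 18/11·R2.
R3 ← R3 − 12/11·R2.
Rank is 2 with 3 unknowns, leaving c free.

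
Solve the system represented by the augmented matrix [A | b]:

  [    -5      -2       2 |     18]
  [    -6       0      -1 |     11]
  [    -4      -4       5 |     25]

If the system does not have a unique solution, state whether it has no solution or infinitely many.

Row-reduce:
R1 ← R1 / (-5).
R2 ← R2 + 6·R1.
R3 ← R3 + 4·R1.
R2 ← R2 / (12/5).
R1 ← R1 − 2/5·R2.
R3 ← R3 + 12/5·R2.
Rank is 2 with 3 unknowns, leaving x_3 free.

infinitely many solutions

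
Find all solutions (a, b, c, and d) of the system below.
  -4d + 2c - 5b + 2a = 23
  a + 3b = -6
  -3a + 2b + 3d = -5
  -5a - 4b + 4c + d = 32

no solution

Row-reduce:
R1 ← R1 / (2).
R2 ← R2 − 1·R1.
R3 ← R3 + 3·R1.
R4 ← R4 + 5·R1.
R2 ← R2 / (11/2).
R1 ← R1 + 5/2·R2.
R3 ← R3 + 11/2·R2.
R4 ← R4 + 33/2·R2.
R3 ← R3 / (2).
R1 ← R1 − 6/11·R3.
R2 ← R2 + 2/11·R3.
R4 ← R4 − 6·R3.
Row 4 reduces to 0 = 1, a contradiction. The system is inconsistent.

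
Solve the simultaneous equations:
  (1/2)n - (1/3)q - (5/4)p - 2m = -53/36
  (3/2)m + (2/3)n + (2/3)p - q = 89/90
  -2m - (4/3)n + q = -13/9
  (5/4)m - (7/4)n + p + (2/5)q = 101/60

m = 1, n = -2/3, p = -3/5, q = -1/3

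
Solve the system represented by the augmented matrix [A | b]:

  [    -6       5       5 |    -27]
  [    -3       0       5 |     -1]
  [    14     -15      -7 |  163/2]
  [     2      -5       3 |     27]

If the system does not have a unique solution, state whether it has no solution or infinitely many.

no solution

Row-reduce:
R1 ← R1 / (-6).
R2 ← R2 + 3·R1.
R3 ← R3 − 14·R1.
R4 ← R4 − 2·R1.
R2 ← R2 / (-5/2).
R1 ← R1 + 5/6·R2.
R3 ← R3 + 10/3·R2.
R4 ← R4 + 10/3·R2.
R3 ← R3 / (4/3).
R1 ← R1 + 5/3·R3.
R2 ← R2 + 1·R3.
R4 ← R4 − 4/3·R3.
Row 4 reduces to 0 = -1/2, a contradiction. The system is inconsistent.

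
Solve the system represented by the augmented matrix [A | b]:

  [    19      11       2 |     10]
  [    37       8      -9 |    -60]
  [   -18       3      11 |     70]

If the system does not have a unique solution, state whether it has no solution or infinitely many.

Row-reduce:
R1 ← R1 / (19).
R2 ← R2 − 37·R1.
R3 ← R3 + 18·R1.
R2 ← R2 / (-255/19).
R1 ← R1 − 11/19·R2.
R3 ← R3 − 255/19·R2.
Rank is 2 with 3 unknowns, leaving x_3 free.

infinitely many solutions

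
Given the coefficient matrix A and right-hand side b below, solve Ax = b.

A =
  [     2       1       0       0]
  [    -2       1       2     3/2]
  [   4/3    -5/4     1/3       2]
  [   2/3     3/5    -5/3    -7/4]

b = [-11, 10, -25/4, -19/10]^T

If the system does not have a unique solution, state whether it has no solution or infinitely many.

Row-reduce the augmented matrix:
R1 ← R1 / (2).
R2 ← R2 + 2·R1.
R3 ← R3 − 4/3·R1.
R4 ← R4 − 2/3·R1.
R2 ← R2 / (2).
R1 ← R1 − 1/2·R2.
R3 ← R3 + 23/12·R2.
R4 ← R4 − 4/15·R2.
R3 ← R3 / (9/4).
R1 ← R1 + 1/2·R3.
R2 ← R2 − 1·R3.
R4 ← R4 + 29/15·R3.
R4 ← R4 / (271/270).
R1 ← R1 − 7/18·R4.
R2 ← R2 + 7/9·R4.
R3 ← R3 − 55/36·R4.
Reading off the reduced rows gives x_1 = -6, x_2 = 1, x_3 = -3, x_4 = 2.

x_1 = -6, x_2 = 1, x_3 = -3, x_4 = 2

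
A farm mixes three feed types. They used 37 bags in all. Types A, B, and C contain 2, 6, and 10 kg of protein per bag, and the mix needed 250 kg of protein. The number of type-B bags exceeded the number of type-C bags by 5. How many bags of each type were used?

type-A bags: 6, type-B bags: 18, type-C bags: 13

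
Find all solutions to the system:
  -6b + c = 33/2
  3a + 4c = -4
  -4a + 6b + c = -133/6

Row-reduce the augmented matrix:
Swap R1 and R2.
R1 ← R1 / (3).
R3 ← R3 + 4·R1.
R2 ← R2 / (-6).
R3 ← R3 − 6·R2.
R3 ← R3 / (22/3).
R1 ← R1 − 4/3·R3.
R2 ← R2 + 1/6·R3.
Reading off the reduced rows gives a = 2/3, b = -3, c = -3/2.

a = 2/3, b = -3, c = -3/2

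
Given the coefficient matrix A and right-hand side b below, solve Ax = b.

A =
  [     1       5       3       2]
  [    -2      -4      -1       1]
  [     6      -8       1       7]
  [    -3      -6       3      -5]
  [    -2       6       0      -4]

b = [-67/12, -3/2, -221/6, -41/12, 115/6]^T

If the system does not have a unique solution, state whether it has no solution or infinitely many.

x_1 = -7/4, x_2 = 3/2, x_3 = -8/3, x_4 = -5/3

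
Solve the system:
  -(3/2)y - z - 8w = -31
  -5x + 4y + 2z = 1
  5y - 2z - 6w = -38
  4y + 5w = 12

infinitely many solutions

Row-reduce:
Swap R1 and R2.
R1 ← R1 / (-5).
R2 ← R2 / (-3/2).
R1 ← R1 + 4/5·R2.
R3 ← R3 − 5·R2.
R4 ← R4 − 4·R2.
R3 ← R3 / (-16/3).
R1 ← R1 − 2/15·R3.
R2 ← R2 − 2/3·R3.
R4 ← R4 + 8/3·R3.
Rank is 3 with 4 unknowns, leaving w free.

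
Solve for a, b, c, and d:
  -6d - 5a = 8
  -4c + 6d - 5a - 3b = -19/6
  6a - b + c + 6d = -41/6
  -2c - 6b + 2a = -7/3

a = -1, b = -1/2, c = 5/3, d = -1/2

Row-reduce the augmented matrix:
R1 ← R1 / (-5).
R2 ← R2 + 5·R1.
R3 ← R3 − 6·R1.
R4 ← R4 − 2·R1.
R2 ← R2 / (-3).
R3 ← R3 + 1·R2.
R4 ← R4 + 6·R2.
R3 ← R3 / (7/3).
R2 ← R2 − 4/3·R3.
R4 ← R4 − 6·R3.
R4 ← R4 / (-456/35).
R1 ← R1 − 6/5·R4.
R2 ← R2 + 36/35·R4.
R3 ← R3 + 78/35·R4.
Reading off the reduced rows gives a = -1, b = -1/2, c = 5/3, d = -1/2.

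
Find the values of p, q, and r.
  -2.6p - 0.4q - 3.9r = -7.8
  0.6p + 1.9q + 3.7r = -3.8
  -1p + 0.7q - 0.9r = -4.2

p = 6, q = 0, r = -2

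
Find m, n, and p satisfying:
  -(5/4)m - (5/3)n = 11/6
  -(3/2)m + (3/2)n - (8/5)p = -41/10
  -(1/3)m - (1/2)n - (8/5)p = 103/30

Row-reduce the augmented matrix:
R1 ← R1 / (-5/4).
R2 ← R2 + 3/2·R1.
R3 ← R3 + 1/3·R1.
R2 ← R2 / (7/2).
R1 ← R1 − 4/3·R2.
R3 ← R3 + 1/18·R2.
R3 ← R3 / (-512/315).
R1 ← R1 − 64/105·R3.
R2 ← R2 + 16/35·R3.
Reading off the reduced rows gives m = 2, n = -13/5, p = -7/4.

m = 2, n = -13/5, p = -7/4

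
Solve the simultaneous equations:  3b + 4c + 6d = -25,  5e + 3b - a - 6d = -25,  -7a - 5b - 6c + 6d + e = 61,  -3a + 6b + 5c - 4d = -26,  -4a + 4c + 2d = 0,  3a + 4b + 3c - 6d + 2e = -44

Row-reduce:
Swap R1 and R2.
R1 ← R1 / (-1).
R3 ← R3 + 7·R1.
R4 ← R4 + 3·R1.
R5 ← R5 + 4·R1.
R6 ← R6 − 3·R1.
R2 ← R2 / (3).
R1 ← R1 + 3·R2.
R3 ← R3 + 26·R2.
R4 ← R4 + 3·R2.
R5 ← R5 + 12·R2.
R6 ← R6 − 13·R2.
R3 ← R3 / (86/3).
R1 ← R1 − 4·R3.
R2 ← R2 − 4/3·R3.
R4 ← R4 − 9·R3.
R5 ← R5 − 20·R3.
R6 ← R6 + 43/3·R3.
R4 ← R4 / (-490/43).
R1 ← R1 + 84/43·R4.
R2 ← R2 + 114/43·R4.
R3 ← R3 − 150/43·R4.
R5 ← R5 + 850/43·R4.
R5 ← R5 / (550/49).
R1 ← R1 − 17/35·R5.
R2 ← R2 − 634/245·R5.
R3 ← R3 + 123/49·R5.
R4 ← R4 − 93/245·R5.
Row 6 reduces to 0 = -1, a contradiction. The system is inconsistent.

no solution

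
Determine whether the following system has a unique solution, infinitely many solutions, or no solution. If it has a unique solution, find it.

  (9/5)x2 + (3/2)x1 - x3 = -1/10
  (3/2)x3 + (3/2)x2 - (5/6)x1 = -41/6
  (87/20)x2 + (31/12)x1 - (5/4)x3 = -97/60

no solution

Row-reduce:
R1 ← R1 / (3/2).
R2 ← R2 + 5/6·R1.
R3 ← R3 − 31/12·R1.
R2 ← R2 / (5/2).
R1 ← R1 − 6/5·R2.
R3 ← R3 − 5/4·R2.
Row 3 reduces to 0 = 2, a contradiction. The system is inconsistent.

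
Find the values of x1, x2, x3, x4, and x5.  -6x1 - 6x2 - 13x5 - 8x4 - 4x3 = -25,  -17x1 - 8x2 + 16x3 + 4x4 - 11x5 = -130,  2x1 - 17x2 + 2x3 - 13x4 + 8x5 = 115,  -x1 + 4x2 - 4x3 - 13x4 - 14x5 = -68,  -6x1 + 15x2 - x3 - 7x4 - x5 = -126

x1 = 5, x2 = -6, x3 = -4, x4 = 1, x5 = 3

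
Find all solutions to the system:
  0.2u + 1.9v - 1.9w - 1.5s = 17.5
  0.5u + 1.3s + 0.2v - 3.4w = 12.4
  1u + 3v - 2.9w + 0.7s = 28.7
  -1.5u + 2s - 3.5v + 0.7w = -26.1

Row-reduce the augmented matrix:
R1 ← R1 / (1/5).
R2 ← R2 − 1/2·R1.
R3 ← R3 − 1·R1.
R4 ← R4 + 3/2·R1.
R2 ← R2 / (-91/20).
R1 ← R1 − 19/2·R2.
R3 ← R3 + 13/2·R2.
R4 ← R4 − 43/4·R2.
R3 ← R3 / (327/70).
R1 ← R1 + 608/91·R3.
R2 ← R2 + 27/91·R3.
R4 ← R4 + 4714/455·R3.
R4 ← R4 / (34486/7085).
R1 ← R1 − 6311/1417·R4.
R2 ← R2 + 1484/1417·R4.
R3 ← R3 − 23/109·R4.
Reading off the reduced rows gives u = 2, v = 6, w = -3, s = 0.

u = 2, v = 6, w = -3, s = 0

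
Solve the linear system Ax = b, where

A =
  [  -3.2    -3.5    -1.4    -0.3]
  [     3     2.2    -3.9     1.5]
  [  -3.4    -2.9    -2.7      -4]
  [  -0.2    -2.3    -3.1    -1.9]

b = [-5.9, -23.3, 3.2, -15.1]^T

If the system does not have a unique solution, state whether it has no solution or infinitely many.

Row-reduce the augmented matrix:
R1 ← R1 / (-16/5).
R2 ← R2 − 3·R1.
R3 ← R3 + 17/5·R1.
R4 ← R4 + 1/5·R1.
R2 ← R2 / (-173/160).
R1 ← R1 − 35/32·R2.
R3 ← R3 − 131/160·R2.
R4 ← R4 + 333/160·R2.
R3 ← R3 / (-4463/865).
R1 ← R1 + 1673/346·R3.
R2 ← R2 − 834/173·R3.
R4 ← R4 − 6073/865·R3.
R4 ← R4 / (-71235/8926).
R1 ← R1 − 34915/8926·R4.
R2 ← R2 + 16533/4463·R4.
R3 ← R3 − 2386/4463·R4.
Reading off the reduced rows gives x_1 = -4, x_2 = 4, x_3 = 4, x_4 = -3.

x_1 = -4, x_2 = 4, x_3 = 4, x_4 = -3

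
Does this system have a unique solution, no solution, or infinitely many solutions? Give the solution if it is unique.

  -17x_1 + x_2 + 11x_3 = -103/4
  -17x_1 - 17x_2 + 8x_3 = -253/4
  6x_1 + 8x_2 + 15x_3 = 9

x_1 = 1, x_2 = 9/4, x_3 = -1

Row-reduce the augmented matrix:
R1 ← R1 / (-17).
R2 ← R2 + 17·R1.
R3 ← R3 − 6·R1.
R2 ← R2 / (-18).
R1 ← R1 + 1/17·R2.
R3 ← R3 − 142/17·R2.
R3 ← R3 / (892/51).
R1 ← R1 + 65/102·R3.
R2 ← R2 − 1/6·R3.
Reading off the reduced rows gives x_1 = 1, x_2 = 9/4, x_3 = -1.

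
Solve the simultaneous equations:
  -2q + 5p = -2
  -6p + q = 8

p = -2, q = -4

Row-reduce the augmented matrix:
R1 ← R1 / (5).
R2 ← R2 + 6·R1.
R2 ← R2 / (-7/5).
R1 ← R1 + 2/5·R2.
Reading off the reduced rows gives p = -2, q = -4.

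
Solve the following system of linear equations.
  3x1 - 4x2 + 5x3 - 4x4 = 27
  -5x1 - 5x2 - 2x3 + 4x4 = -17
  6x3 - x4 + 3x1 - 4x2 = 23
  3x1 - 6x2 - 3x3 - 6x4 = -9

x1 = -2, x2 = 1, x3 = 5, x4 = -3

Row-reduce the augmented matrix:
R1 ← R1 / (3).
R2 ← R2 + 5·R1.
R3 ← R3 − 3·R1.
R4 ← R4 − 3·R1.
R2 ← R2 / (-35/3).
R1 ← R1 + 4/3·R2.
R4 ← R4 + 2·R2.
R1 ← R1 − 33/35·R3.
R2 ← R2 + 19/35·R3.
R4 ← R4 + 318/35·R3.
R4 ← R4 / (180/7).
R1 ← R1 + 27/7·R4.
R2 ← R2 − 13/7·R4.
R3 ← R3 − 3·R4.
Reading off the reduced rows gives x1 = -2, x2 = 1, x3 = 5, x4 = -3.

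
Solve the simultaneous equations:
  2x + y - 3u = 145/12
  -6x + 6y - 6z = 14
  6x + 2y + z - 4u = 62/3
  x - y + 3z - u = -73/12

x = 2, y = 4/3, z = -3, u = -9/4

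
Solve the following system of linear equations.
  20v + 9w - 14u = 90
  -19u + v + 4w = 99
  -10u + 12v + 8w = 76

u = -4, v = -1, w = 6

Row-reduce the augmented matrix:
R1 ← R1 / (-14).
R2 ← R2 + 19·R1.
R3 ← R3 + 10·R1.
R2 ← R2 / (-183/7).
R1 ← R1 + 10/7·R2.
R3 ← R3 + 16/7·R2.
R3 ← R3 / (419/183).
R1 ← R1 + 71/366·R3.
R2 ← R2 − 115/366·R3.
Reading off the reduced rows gives u = -4, v = -1, w = 6.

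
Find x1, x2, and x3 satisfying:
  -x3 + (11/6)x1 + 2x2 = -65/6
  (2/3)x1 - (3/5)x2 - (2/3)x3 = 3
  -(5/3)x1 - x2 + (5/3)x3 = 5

Row-reduce the augmented matrix:
R1 ← R1 / (11/6).
R2 ← R2 − 2/3·R1.
R3 ← R3 + 5/3·R1.
R2 ← R2 / (-73/55).
R1 ← R1 − 12/11·R2.
R3 ← R3 − 9/11·R2.
R3 ← R3 / (125/219).
R1 ← R1 + 58/73·R3.
R2 ← R2 − 50/219·R3.
Reading off the reduced rows gives x1 = -1, x2 = -5, x3 = -1.

x1 = -1, x2 = -5, x3 = -1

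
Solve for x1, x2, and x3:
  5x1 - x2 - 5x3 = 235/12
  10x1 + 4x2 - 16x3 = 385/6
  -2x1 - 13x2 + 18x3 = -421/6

x1 = 7/4, x2 = 5/3, x3 = -5/2

Row-reduce the augmented matrix:
R1 ← R1 / (5).
R2 ← R2 − 10·R1.
R3 ← R3 + 2·R1.
R2 ← R2 / (6).
R1 ← R1 + 1/5·R2.
R3 ← R3 + 67/5·R2.
R3 ← R3 / (13/5).
R1 ← R1 + 6/5·R3.
R2 ← R2 + 1·R3.
Reading off the reduced rows gives x1 = 7/4, x2 = 5/3, x3 = -5/2.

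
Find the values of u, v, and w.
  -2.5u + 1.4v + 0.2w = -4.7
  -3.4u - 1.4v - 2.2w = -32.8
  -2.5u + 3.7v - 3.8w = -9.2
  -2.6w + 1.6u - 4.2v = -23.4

u = 5, v = 5, w = 4

Row-reduce the augmented matrix:
R1 ← R1 / (-5/2).
R2 ← R2 + 17/5·R1.
R3 ← R3 + 5/2·R1.
R4 ← R4 − 8/5·R1.
R2 ← R2 / (-413/125).
R1 ← R1 + 14/25·R2.
R3 ← R3 − 23/10·R2.
R4 ← R4 + 413/125·R2.
R3 ← R3 / (-23627/4130).
R1 ← R1 − 20/59·R3.
R2 ← R2 − 309/413·R3.
R4 reduces to 0 = 0, so the extra equation is consistent.
Reading off the reduced rows gives u = 5, v = 5, w = 4.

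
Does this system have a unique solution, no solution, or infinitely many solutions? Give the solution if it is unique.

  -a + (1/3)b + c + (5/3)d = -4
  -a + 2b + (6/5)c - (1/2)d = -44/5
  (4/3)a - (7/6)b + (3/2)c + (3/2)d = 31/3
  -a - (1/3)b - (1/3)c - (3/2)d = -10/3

a = 4, b = -3, c = 1, d = 0

Row-reduce the augmented matrix:
R1 ← R1 / (-1).
R2 ← R2 + 1·R1.
R3 ← R3 − 4/3·R1.
R4 ← R4 + 1·R1.
R2 ← R2 / (5/3).
R1 ← R1 + 1/3·R2.
R3 ← R3 + 13/18·R2.
R4 ← R4 + 2/3·R2.
R3 ← R3 / (73/25).
R1 ← R1 + 24/25·R3.
R2 ← R2 − 3/25·R3.
R4 ← R4 + 94/75·R3.
R4 ← R4 / (-1865/657).
R1 ← R1 + 173/146·R4.
R2 ← R2 + 413/292·R4.
R3 ← R3 − 835/876·R4.
Reading off the reduced rows gives a = 4, b = -3, c = 1, d = 0.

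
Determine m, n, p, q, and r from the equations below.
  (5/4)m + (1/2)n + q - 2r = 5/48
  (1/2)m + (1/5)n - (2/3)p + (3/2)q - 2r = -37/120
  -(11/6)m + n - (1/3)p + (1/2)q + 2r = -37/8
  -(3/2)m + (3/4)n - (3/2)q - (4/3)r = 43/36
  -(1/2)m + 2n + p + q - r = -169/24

m = 7/4, n = -1/2, p = -3, q = -5/2, r = -1/3

Row-reduce the augmented matrix:
R1 ← R1 / (5/4).
R2 ← R2 − 1/2·R1.
R3 ← R3 + 11/6·R1.
R4 ← R4 + 3/2·R1.
R5 ← R5 + 1/2·R1.
Swap R2 and R3.
R2 ← R2 / (26/15).
R1 ← R1 − 2/5·R2.
R4 ← R4 − 27/20·R2.
R5 ← R5 − 11/5·R2.
R3 ← R3 / (-2/3).
R1 ← R1 − 1/13·R3.
R2 ← R2 + 5/26·R3.
R4 ← R4 − 27/104·R3.
R5 ← R5 − 37/26·R3.
R4 ← R4 / (-2919/2080).
R1 ← R1 − 123/260·R4.
R2 ← R2 − 85/104·R4.
R3 ← R3 + 33/20·R4.
R5 ← R5 − 651/520·R4.
R5 ← R5 / (-2617/417).
R1 ← R1 + 7864/2919·R5.
R2 ← R2 + 19400/8757·R5.
R3 ← R3 − 17176/2919·R5.
R4 ← R4 − 21676/8757·R5.
Reading off the reduced rows gives m = 7/4, n = -1/2, p = -3, q = -5/2, r = -1/3.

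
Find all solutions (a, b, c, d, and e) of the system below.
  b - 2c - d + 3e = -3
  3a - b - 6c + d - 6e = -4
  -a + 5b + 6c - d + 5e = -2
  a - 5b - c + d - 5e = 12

infinitely many solutions

Row-reduce:
Swap R1 and R2.
R1 ← R1 / (3).
R3 ← R3 + 1·R1.
R4 ← R4 − 1·R1.
R1 ← R1 + 1/3·R2.
R3 ← R3 − 14/3·R2.
R4 ← R4 + 14/3·R2.
R3 ← R3 / (40/3).
R1 ← R1 + 8/3·R3.
R2 ← R2 + 2·R3.
R4 ← R4 + 25/3·R3.
R4 ← R4 / (-3/2).
R1 ← R1 − 4/5·R4.
R2 ← R2 + 2/5·R4.
R3 ← R3 − 3/10·R4.
Rank is 4 with 5 unknowns, leaving e free.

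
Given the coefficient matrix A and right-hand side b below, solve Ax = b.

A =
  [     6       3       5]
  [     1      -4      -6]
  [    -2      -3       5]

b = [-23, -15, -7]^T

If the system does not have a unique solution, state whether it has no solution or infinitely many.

x_1 = -5, x_2 = 4, x_3 = -1

Row-reduce the augmented matrix:
R1 ← R1 / (6).
R2 ← R2 − 1·R1.
R3 ← R3 + 2·R1.
R2 ← R2 / (-9/2).
R1 ← R1 − 1/2·R2.
R3 ← R3 + 2·R2.
R3 ← R3 / (262/27).
R1 ← R1 − 2/27·R3.
R2 ← R2 − 41/27·R3.
Reading off the reduced rows gives x_1 = -5, x_2 = 4, x_3 = -1.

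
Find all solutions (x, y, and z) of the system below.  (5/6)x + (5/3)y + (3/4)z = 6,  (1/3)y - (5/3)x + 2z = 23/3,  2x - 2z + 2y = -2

x = -1/2, y = 5/2, z = 3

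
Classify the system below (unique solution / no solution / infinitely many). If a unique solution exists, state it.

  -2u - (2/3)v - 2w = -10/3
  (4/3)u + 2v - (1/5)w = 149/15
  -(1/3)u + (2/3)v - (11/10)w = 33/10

infinitely many solutions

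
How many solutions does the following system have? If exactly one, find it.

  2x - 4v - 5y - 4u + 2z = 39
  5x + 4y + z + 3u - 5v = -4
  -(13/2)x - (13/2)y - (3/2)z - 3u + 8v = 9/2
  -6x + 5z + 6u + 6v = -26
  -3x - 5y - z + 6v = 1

Row-reduce:
R1 ← R1 / (2).
R2 ← R2 − 5·R1.
R3 ← R3 + 13/2·R1.
R4 ← R4 + 6·R1.
R5 ← R5 + 3·R1.
R2 ← R2 / (33/2).
R1 ← R1 + 5/2·R2.
R3 ← R3 + 91/4·R2.
R4 ← R4 + 15·R2.
R5 ← R5 + 25/2·R2.
R3 ← R3 / (-17/33).
R1 ← R1 − 13/33·R3.
R2 ← R2 + 8/33·R3.
R4 ← R4 − 81/11·R3.
R5 ← R5 + 34/33·R3.
R4 ← R4 / (1133/34).
R1 ← R1 − 49/34·R4.
R2 ← R2 + 2/17·R4.
R3 ← R3 + 127/34·R4.
Rank is 4 with 5 unknowns, leaving v free.

infinitely many solutions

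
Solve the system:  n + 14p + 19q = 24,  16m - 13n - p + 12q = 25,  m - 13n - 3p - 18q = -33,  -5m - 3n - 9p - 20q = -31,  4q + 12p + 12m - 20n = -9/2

no solution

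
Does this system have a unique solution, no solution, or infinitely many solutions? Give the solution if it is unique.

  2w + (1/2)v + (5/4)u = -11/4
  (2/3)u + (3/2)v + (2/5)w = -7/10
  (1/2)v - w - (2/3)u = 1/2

u = 3, v = -1, w = -3

Row-reduce the augmented matrix:
R1 ← R1 / (5/4).
R2 ← R2 − 2/3·R1.
R3 ← R3 + 2/3·R1.
R2 ← R2 / (37/30).
R1 ← R1 − 2/5·R2.
R3 ← R3 − 23/30·R2.
R3 ← R3 / (89/185).
R1 ← R1 − 336/185·R3.
R2 ← R2 + 20/37·R3.
Reading off the reduced rows gives u = 3, v = -1, w = -3.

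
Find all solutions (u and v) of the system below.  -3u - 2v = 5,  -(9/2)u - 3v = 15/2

Row-reduce:
R1 ← R1 / (-3).
R2 ← R2 + 9/2·R1.
Rank is 1 with 2 unknowns, leaving v free.

infinitely many solutions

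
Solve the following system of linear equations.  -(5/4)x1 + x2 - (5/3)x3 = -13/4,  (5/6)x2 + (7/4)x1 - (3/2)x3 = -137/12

Row-reduce:
R1 ← R1 / (-5/4).
R2 ← R2 − 7/4·R1.
R2 ← R2 / (67/30).
R1 ← R1 + 4/5·R2.
Rank is 2 with 3 unknowns, leaving x3 free.

infinitely many solutions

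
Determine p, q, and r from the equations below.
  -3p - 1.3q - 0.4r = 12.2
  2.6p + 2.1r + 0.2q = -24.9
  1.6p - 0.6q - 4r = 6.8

p = -6, q = 6, r = -5

Row-reduce the augmented matrix:
R1 ← R1 / (-3).
R2 ← R2 − 13/5·R1.
R3 ← R3 − 8/5·R1.
R2 ← R2 / (-139/150).
R1 ← R1 − 13/30·R2.
R3 ← R3 + 97/75·R2.
R3 ← R3 / (-4629/695).
R1 ← R1 − 265/278·R3.
R2 ← R2 + 263/139·R3.
Reading off the reduced rows gives p = -6, q = 6, r = -5.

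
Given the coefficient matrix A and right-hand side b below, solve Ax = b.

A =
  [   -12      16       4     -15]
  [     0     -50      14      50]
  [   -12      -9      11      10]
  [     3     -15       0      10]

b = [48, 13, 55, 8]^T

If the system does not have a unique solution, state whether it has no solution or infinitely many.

Row-reduce:
R1 ← R1 / (-12).
R3 ← R3 + 12·R1.
R4 ← R4 − 3·R1.
R2 ← R2 / (-50).
R1 ← R1 + 4/3·R2.
R3 ← R3 + 25·R2.
R4 ← R4 + 11·R2.
Swap R3 and R4.
R3 ← R3 / (-52/25).
R1 ← R1 + 53/75·R3.
R2 ← R2 + 7/25·R3.
Row 4 reduces to 0 = 1/2, a contradiction. The system is inconsistent.

no solution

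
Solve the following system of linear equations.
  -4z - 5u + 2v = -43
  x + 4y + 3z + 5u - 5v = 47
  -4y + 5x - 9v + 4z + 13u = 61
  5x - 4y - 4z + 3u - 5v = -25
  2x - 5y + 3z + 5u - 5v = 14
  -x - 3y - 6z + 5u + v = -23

Row-reduce the augmented matrix:
Swap R1 and R2.
R3 ← R3 − 5·R1.
R4 ← R4 − 5·R1.
R5 ← R5 − 2·R1.
R6 ← R6 + 1·R1.
Swap R2 and R3.
R2 ← R2 / (-24).
R1 ← R1 − 4·R2.
R4 ← R4 + 24·R2.
R5 ← R5 + 13·R2.
R6 ← R6 − 1·R2.
R3 ← R3 / (-4).
R1 ← R1 − 7/6·R3.
R2 ← R2 − 11/24·R3.
R4 ← R4 + 8·R3.
R5 ← R5 − 71/24·R3.
R6 ← R6 + 83/24·R3.
Swap R4 and R5.
R4 ← R4 / (-211/96).
R1 ← R1 − 37/24·R4.
R2 ← R2 + 7/96·R4.
R3 ← R3 − 5/4·R4.
R6 ← R6 − 1327/96·R4.
Swap R5 and R6.
R5 ← R5 / (-3971/211).
R1 ← R1 + 693/211·R5.
R2 ← R2 + 77/211·R5.
R3 ← R3 + 368/211·R5.
R4 ← R4 − 210/211·R5.
R6 reduces to 0 = 0, so the extra equation is consistent.
Reading off the reduced rows gives x = 3, y = 4, z = 6, u = 5, v = 3.

x = 3, y = 4, z = 6, u = 5, v = 3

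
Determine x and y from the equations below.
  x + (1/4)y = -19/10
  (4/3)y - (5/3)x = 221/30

x = -5/2, y = 12/5

Row-reduce the augmented matrix:
R2 ← R2 + 5/3·R1.
R2 ← R2 / (7/4).
R1 ← R1 − 1/4·R2.
Reading off the reduced rows gives x = -5/2, y = 12/5.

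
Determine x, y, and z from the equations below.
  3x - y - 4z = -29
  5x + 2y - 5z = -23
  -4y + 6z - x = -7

x = -5, y = 6, z = 2

Row-reduce the augmented matrix:
R1 ← R1 / (3).
R2 ← R2 − 5·R1.
R3 ← R3 + 1·R1.
R2 ← R2 / (11/3).
R1 ← R1 + 1/3·R2.
R3 ← R3 + 13/3·R2.
R3 ← R3 / (73/11).
R1 ← R1 + 13/11·R3.
R2 ← R2 − 5/11·R3.
Reading off the reduced rows gives x = -5, y = 6, z = 2.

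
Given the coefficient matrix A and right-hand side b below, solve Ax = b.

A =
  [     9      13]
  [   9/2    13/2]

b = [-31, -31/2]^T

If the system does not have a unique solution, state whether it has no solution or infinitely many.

infinitely many solutions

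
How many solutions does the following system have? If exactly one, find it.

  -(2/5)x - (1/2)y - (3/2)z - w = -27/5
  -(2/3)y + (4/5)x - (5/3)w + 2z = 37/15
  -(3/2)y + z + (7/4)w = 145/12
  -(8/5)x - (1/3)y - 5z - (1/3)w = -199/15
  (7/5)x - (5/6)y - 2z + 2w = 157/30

Row-reduce the augmented matrix:
R1 ← R1 / (-2/5).
R2 ← R2 − 4/5·R1.
R4 ← R4 + 8/5·R1.
R5 ← R5 − 7/5·R1.
R2 ← R2 / (-5/3).
R1 ← R1 − 5/4·R2.
R3 ← R3 + 3/2·R2.
R4 ← R4 − 5/3·R2.
R5 ← R5 + 31/12·R2.
R3 ← R3 / (19/10).
R1 ← R1 − 3·R3.
R2 ← R2 − 3/5·R3.
R5 ← R5 + 57/10·R3.
Swap R4 and R5.
R4 ← R4 / (58/3).
R1 ← R1 + 625/76·R4.
R2 ← R2 − 23/38·R4.
R3 ← R3 − 101/38·R4.
R5 reduces to 0 = 0, so the extra equation is consistent.
Reading off the reduced rows gives x = 1, y = -3, z = 7/3, w = 3.

x = 1, y = -3, z = 7/3, w = 3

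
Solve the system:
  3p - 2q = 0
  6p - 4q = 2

no solution

Row-reduce:
R1 ← R1 / (3).
R2 ← R2 − 6·R1.
Row 2 reduces to 0 = 2, a contradiction. The system is inconsistent.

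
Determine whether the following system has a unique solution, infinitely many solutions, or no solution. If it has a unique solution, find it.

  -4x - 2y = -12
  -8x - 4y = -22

no solution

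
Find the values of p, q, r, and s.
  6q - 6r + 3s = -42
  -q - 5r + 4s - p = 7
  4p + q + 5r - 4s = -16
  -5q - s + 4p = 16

Row-reduce the augmented matrix:
Swap R1 and R2.
R1 ← R1 / (-1).
R3 ← R3 − 4·R1.
R4 ← R4 − 4·R1.
R2 ← R2 / (6).
R1 ← R1 − 1·R2.
R3 ← R3 + 3·R2.
R4 ← R4 + 9·R2.
R3 ← R3 / (-18).
R1 ← R1 − 6·R3.
R2 ← R2 + 1·R3.
R4 ← R4 + 29·R3.
R4 ← R4 / (-9/4).
R2 ← R2 + 1/4·R4.
R3 ← R3 + 3/4·R4.
Reading off the reduced rows gives p = -3, q = -6, r = 2, s = 2.

p = -3, q = -6, r = 2, s = 2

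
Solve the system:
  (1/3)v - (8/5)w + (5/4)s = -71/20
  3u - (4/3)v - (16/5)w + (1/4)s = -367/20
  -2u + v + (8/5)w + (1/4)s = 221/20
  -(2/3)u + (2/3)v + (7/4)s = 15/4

Row-reduce:
Swap R1 and R2.
R1 ← R1 / (3).
R3 ← R3 + 2·R1.
R4 ← R4 + 2/3·R1.
R2 ← R2 / (1/3).
R1 ← R1 + 4/9·R2.
R3 ← R3 − 1/9·R2.
R4 ← R4 − 10/27·R2.
Swap R3 and R4.
R3 ← R3 / (16/15).
R1 ← R1 + 16/5·R3.
R2 ← R2 + 24/5·R3.
Rank is 3 with 4 unknowns, leaving s free.

infinitely many solutions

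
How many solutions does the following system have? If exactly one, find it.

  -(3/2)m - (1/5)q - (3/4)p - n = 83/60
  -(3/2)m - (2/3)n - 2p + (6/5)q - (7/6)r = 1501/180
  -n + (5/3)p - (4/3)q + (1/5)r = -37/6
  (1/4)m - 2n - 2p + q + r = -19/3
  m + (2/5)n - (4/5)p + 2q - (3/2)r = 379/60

m = -3, n = 8/3, p = 0, q = 9/4, r = -5/2

Row-reduce the augmented matrix:
R1 ← R1 / (-3/2).
R2 ← R2 + 3/2·R1.
R4 ← R4 − 1/4·R1.
R5 ← R5 − 1·R1.
R2 ← R2 / (1/3).
R1 ← R1 − 2/3·R2.
R3 ← R3 + 1·R2.
R4 ← R4 + 13/6·R2.
R5 ← R5 + 4/15·R2.
R3 ← R3 / (-25/12).
R1 ← R1 − 3·R3.
R2 ← R2 + 15/4·R3.
R4 ← R4 + 41/4·R3.
R5 ← R5 + 23/10·R3.
R4 ← R4 / (-1514/375).
R1 ← R1 − 548/375·R4.
R2 ← R2 + 24/25·R4.
R3 ← R3 + 172/125·R4.
R5 ← R5 + 334/1875·R4.
R5 ← R5 / (59347/75700).
R1 ← R1 − 8139/7570·R5.
R2 ← R2 − 548/3785·R5.
R3 ← R3 + 12913/7570·R5.
R4 ← R4 + 14479/6056·R5.
Reading off the reduced rows gives m = -3, n = 8/3, p = 0, q = 9/4, r = -5/2.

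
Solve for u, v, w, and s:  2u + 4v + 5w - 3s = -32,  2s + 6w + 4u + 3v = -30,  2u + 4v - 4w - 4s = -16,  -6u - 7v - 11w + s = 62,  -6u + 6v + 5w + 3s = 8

Row-reduce the augmented matrix:
R1 ← R1 / (2).
R2 ← R2 − 4·R1.
R3 ← R3 − 2·R1.
R4 ← R4 + 6·R1.
R5 ← R5 + 6·R1.
R2 ← R2 / (-5).
R1 ← R1 − 2·R2.
R4 ← R4 − 5·R2.
R5 ← R5 − 18·R2.
R3 ← R3 / (-9).
R1 ← R1 − 9/10·R3.
R2 ← R2 − 4/5·R3.
R5 ← R5 − 28/5·R3.
Swap R4 and R5.
R4 ← R4 / (998/45).
R1 ← R1 − 8/5·R4.
R2 ← R2 + 76/45·R4.
R3 ← R3 − 1/9·R4.
R5 reduces to 0 = 0, so the extra equation is consistent.
Reading off the reduced rows gives u = -4, v = -2, w = -2, s = 2.

u = -4, v = -2, w = -2, s = 2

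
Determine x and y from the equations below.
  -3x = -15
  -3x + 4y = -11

Row-reduce the augmented matrix:
R1 ← R1 / (-3).
R2 ← R2 + 3·R1.
R2 ← R2 / (4).
Reading off the reduced rows gives x = 5, y = 1.

x = 5, y = 1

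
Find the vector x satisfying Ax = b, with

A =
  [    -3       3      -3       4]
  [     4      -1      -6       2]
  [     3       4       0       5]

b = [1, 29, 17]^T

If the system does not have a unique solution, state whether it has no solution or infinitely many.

Row-reduce:
R1 ← R1 / (-3).
R2 ← R2 − 4·R1.
R3 ← R3 − 3·R1.
R2 ← R2 / (3).
R1 ← R1 + 1·R2.
R3 ← R3 − 7·R2.
R3 ← R3 / (61/3).
R1 ← R1 + 7/3·R3.
R2 ← R2 + 10/3·R3.
Rank is 3 with 4 unknowns, leaving x_4 free.

infinitely many solutions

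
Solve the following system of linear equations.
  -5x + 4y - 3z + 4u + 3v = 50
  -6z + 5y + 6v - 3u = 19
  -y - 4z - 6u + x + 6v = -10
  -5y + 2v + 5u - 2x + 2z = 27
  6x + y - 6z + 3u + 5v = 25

x = -2, y = 2, z = 0, u = 5, v = 4

Row-reduce the augmented matrix:
R1 ← R1 / (-5).
R3 ← R3 − 1·R1.
R4 ← R4 + 2·R1.
R5 ← R5 − 6·R1.
R2 ← R2 / (5).
R1 ← R1 + 4/5·R2.
R3 ← R3 + 1/5·R2.
R4 ← R4 + 33/5·R2.
R5 ← R5 − 29/5·R2.
R3 ← R3 / (-121/25).
R1 ← R1 + 9/25·R3.
R2 ← R2 + 6/5·R3.
R4 ← R4 + 118/25·R3.
R5 ← R5 + 66/25·R3.
R4 ← R4 / (560/121).
R1 ← R1 + 107/121·R4.
R2 ← R2 − 87/121·R4.
R3 ← R3 − 133/121·R4.
R5 ← R5 − 156/11·R4.
R5 ← R5 / (-293/35).
R1 ← R1 − 17/70·R5.
R2 ← R2 + 57/70·R5.
R3 ← R3 + 19/10·R5.
R4 ← R4 − 31/70·R5.
Reading off the reduced rows gives x = -2, y = 2, z = 0, u = 5, v = 4.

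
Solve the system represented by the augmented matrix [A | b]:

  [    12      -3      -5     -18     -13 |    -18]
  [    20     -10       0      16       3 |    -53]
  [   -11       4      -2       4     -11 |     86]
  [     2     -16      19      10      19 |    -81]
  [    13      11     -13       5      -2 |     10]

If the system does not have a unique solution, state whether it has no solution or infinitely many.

Row-reduce the augmented matrix:
R1 ← R1 / (12).
R2 ← R2 − 20·R1.
R3 ← R3 + 11·R1.
R4 ← R4 − 2·R1.
R5 ← R5 − 13·R1.
R2 ← R2 / (-5).
R1 ← R1 + 1/4·R2.
R3 ← R3 − 5/4·R2.
R4 ← R4 + 31/2·R2.
R5 ← R5 − 57/4·R2.
R3 ← R3 / (-9/2).
R1 ← R1 + 5/6·R3.
R2 ← R2 + 5/3·R3.
R4 ← R4 + 6·R3.
R5 ← R5 − 97/6·R3.
R4 ← R4 / (-1924/15).
R1 ← R1 + 488/135·R4.
R2 ← R2 + 1192/135·R4.
R3 ← R3 − 2/9·R4.
R5 ← R5 − 20521/135·R4.
R5 ← R5 / (-583931/34632).
R1 ← R1 − 7421/4329·R5.
R2 ← R2 − 30647/8658·R5.
R3 ← R3 − 21155/5772·R5.
R4 ← R4 − 989/3848·R5.
Reading off the reduced rows gives x_1 = -1, x_2 = 5, x_3 = 4, x_4 = 2, x_5 = -5.

x_1 = -1, x_2 = 5, x_3 = 4, x_4 = 2, x_5 = -5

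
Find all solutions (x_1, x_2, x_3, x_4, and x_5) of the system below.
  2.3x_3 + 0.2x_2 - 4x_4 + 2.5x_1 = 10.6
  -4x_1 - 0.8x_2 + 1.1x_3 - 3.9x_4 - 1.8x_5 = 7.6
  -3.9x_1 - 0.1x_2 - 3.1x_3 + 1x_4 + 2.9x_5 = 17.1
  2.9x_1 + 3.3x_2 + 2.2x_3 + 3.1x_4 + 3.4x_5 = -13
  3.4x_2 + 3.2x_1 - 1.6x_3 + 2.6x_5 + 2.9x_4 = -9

x_1 = 0, x_2 = -4, x_3 = -2, x_4 = -4, x_5 = 5

Row-reduce the augmented matrix:
R1 ← R1 / (5/2).
R2 ← R2 + 4·R1.
R3 ← R3 + 39/10·R1.
R4 ← R4 − 29/10·R1.
R5 ← R5 − 16/5·R1.
R2 ← R2 / (-12/25).
R1 ← R1 − 2/25·R2.
R3 ← R3 − 53/250·R2.
R4 ← R4 − 767/250·R2.
R5 ← R5 − 393/125·R2.
R3 ← R3 / (3119/1200).
R1 ← R1 − 103/60·R3.
R2 ← R2 + 239/24·R3.
R4 ← R4 − 36101/1200·R3.
R5 ← R5 − 5353/200·R3.
R4 ← R4 / (172203/3119).
R1 ← R1 − 9821/3119·R4.
R2 ← R2 + 50052/3119·R4.
R3 ← R3 + 11747/3119·R4.
R5 ← R5 − 257999/6238·R4.
R5 ← R5 / (-22534639/3444060).
R1 ← R1 − 4559/28230·R5.
R2 ← R2 − 682367/287005·R5.
R3 ← R3 + 2419553/1722030·R5.
R4 ← R4 + 1012721/1722030·R5.
Reading off the reduced rows gives x_1 = 0, x_2 = -4, x_3 = -2, x_4 = -4, x_5 = 5.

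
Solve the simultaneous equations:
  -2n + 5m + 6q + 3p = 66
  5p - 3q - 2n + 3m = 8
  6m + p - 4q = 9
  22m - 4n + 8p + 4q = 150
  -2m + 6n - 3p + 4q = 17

m = 5, n = 2, p = 3, q = 6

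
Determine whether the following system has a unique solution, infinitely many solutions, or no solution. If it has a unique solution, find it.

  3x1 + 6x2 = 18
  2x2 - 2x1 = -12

x1 = 6, x2 = 0

Row-reduce the augmented matrix:
R1 ← R1 / (3).
R2 ← R2 + 2·R1.
R2 ← R2 / (6).
R1 ← R1 − 2·R2.
Reading off the reduced rows gives x1 = 6, x2 = 0.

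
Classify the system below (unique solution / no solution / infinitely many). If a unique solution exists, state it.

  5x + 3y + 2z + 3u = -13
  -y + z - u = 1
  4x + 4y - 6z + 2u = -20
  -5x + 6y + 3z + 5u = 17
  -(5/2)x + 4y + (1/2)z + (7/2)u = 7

no solution

Row-reduce:
R1 ← R1 / (5).
R3 ← R3 − 4·R1.
R4 ← R4 + 5·R1.
R5 ← R5 + 5/2·R1.
R2 ← R2 / (-1).
R1 ← R1 − 3/5·R2.
R3 ← R3 − 8/5·R2.
R4 ← R4 − 9·R2.
R5 ← R5 − 11/2·R2.
R3 ← R3 / (-6).
R1 ← R1 − 1·R3.
R2 ← R2 + 1·R3.
R4 ← R4 − 14·R3.
R5 ← R5 − 7·R3.
R4 ← R4 / (-17/3).
R1 ← R1 + 1/3·R4.
R2 ← R2 − 4/3·R4.
R3 ← R3 − 1/3·R4.
R5 ← R5 + 17/6·R4.
Row 5 reduces to 0 = -1/2, a contradiction. The system is inconsistent.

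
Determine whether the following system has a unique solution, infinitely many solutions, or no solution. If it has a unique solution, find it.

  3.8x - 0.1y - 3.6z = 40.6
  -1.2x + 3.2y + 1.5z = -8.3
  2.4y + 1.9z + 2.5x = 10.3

Row-reduce the augmented matrix:
R1 ← R1 / (19/5).
R2 ← R2 + 6/5·R1.
R3 ← R3 − 5/2·R1.
R2 ← R2 / (301/95).
R1 ← R1 + 1/38·R2.
R3 ← R3 − 937/380·R2.
R3 ← R3 / (47989/12040).
R1 ← R1 + 1137/1204·R3.
R2 ← R2 − 69/602·R3.
Reading off the reduced rows gives x = 6, y = 2, z = -5.

x = 6, y = 2, z = -5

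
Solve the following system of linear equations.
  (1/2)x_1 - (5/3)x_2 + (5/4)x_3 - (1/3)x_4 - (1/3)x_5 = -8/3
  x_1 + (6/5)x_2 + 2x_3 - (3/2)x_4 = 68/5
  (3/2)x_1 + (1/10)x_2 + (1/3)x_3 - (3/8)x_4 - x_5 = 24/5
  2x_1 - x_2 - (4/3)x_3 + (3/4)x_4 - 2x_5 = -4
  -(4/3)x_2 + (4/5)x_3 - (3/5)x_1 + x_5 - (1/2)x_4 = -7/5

infinitely many solutions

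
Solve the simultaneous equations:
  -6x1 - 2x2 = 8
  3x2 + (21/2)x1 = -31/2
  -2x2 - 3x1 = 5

no solution

Row-reduce:
R1 ← R1 / (-6).
R2 ← R2 − 21/2·R1.
R3 ← R3 + 3·R1.
R2 ← R2 / (-1/2).
R1 ← R1 − 1/3·R2.
R3 ← R3 + 1·R2.
Row 3 reduces to 0 = 4, a contradiction. The system is inconsistent.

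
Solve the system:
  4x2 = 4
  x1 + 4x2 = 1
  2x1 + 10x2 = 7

Row-reduce:
Swap R1 and R2.
R3 ← R3 − 2·R1.
R2 ← R2 / (4).
R1 ← R1 − 4·R2.
R3 ← R3 − 2·R2.
Row 3 reduces to 0 = 3, a contradiction. The system is inconsistent.

no solution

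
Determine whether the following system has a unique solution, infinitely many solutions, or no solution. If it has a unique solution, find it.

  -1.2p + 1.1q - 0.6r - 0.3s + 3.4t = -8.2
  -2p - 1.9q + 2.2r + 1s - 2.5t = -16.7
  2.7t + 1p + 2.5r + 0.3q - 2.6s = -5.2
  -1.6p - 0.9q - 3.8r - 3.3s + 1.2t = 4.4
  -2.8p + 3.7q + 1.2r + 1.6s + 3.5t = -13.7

p = 4, q = 4, r = -3, s = -2, t = -3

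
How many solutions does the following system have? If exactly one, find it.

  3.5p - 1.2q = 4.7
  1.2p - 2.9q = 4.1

p = 1, q = -1

Row-reduce the augmented matrix:
R1 ← R1 / (7/2).
R2 ← R2 − 6/5·R1.
R2 ← R2 / (-871/350).
R1 ← R1 + 12/35·R2.
Reading off the reduced rows gives p = 1, q = -1.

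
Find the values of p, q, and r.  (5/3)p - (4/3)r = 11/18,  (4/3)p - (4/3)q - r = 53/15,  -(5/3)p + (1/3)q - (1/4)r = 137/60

Row-reduce the augmented matrix:
R1 ← R1 / (5/3).
R2 ← R2 − 4/3·R1.
R3 ← R3 + 5/3·R1.
R2 ← R2 / (-4/3).
R3 ← R3 − 1/3·R2.
R3 ← R3 / (-47/30).
R1 ← R1 + 4/5·R3.
R2 ← R2 + 1/20·R3.
Reading off the reduced rows gives p = -3/2, q = -12/5, r = -7/3.

p = -3/2, q = -12/5, r = -7/3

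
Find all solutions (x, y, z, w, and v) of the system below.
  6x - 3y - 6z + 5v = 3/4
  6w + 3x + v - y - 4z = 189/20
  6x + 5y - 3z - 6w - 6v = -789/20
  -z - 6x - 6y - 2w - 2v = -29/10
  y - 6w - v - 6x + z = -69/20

x = -2, y = 3/4, z = 0, w = 11/5, v = 3

Row-reduce the augmented matrix:
R1 ← R1 / (6).
R2 ← R2 − 3·R1.
R3 ← R3 − 6·R1.
R4 ← R4 + 6·R1.
R5 ← R5 + 6·R1.
R2 ← R2 / (1/2).
R1 ← R1 + 1/2·R2.
R3 ← R3 − 8·R2.
R4 ← R4 + 9·R2.
R5 ← R5 + 2·R2.
R3 ← R3 / (19).
R1 ← R1 + 2·R3.
R2 ← R2 + 2·R3.
R4 ← R4 + 25·R3.
R5 ← R5 + 9·R3.
R4 ← R4 / (-536/19).
R1 ← R1 + 90/19·R4.
R2 ← R2 − 24/19·R4.
R3 ← R3 + 102/19·R4.
R5 ← R5 + 576/19·R4.
R5 ← R5 / (775/67).
R1 ← R1 − 1495/804·R5.
R2 ← R2 + 130/67·R5.
R3 ← R3 − 535/268·R5.
R4 ← R4 − 131/536·R5.
Reading off the reduced rows gives x = -2, y = 3/4, z = 0, w = 11/5, v = 3.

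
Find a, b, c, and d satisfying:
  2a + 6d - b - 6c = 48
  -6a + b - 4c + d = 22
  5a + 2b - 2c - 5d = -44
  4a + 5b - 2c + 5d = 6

a = -2, b = -4, c = -2, d = 6

Row-reduce the augmented matrix:
R1 ← R1 / (2).
R2 ← R2 + 6·R1.
R3 ← R3 − 5·R1.
R4 ← R4 − 4·R1.
R2 ← R2 / (-2).
R1 ← R1 + 1/2·R2.
R3 ← R3 − 9/2·R2.
R4 ← R4 − 7·R2.
R3 ← R3 / (-73/2).
R1 ← R1 − 5/2·R3.
R2 ← R2 − 11·R3.
R4 ← R4 + 67·R3.
R4 ← R4 / (1295/73).
R1 ← R1 + 14/73·R4.
R2 ← R2 + 193/73·R4.
R3 ← R3 + 91/146·R4.
Reading off the reduced rows gives a = -2, b = -4, c = -2, d = 6.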